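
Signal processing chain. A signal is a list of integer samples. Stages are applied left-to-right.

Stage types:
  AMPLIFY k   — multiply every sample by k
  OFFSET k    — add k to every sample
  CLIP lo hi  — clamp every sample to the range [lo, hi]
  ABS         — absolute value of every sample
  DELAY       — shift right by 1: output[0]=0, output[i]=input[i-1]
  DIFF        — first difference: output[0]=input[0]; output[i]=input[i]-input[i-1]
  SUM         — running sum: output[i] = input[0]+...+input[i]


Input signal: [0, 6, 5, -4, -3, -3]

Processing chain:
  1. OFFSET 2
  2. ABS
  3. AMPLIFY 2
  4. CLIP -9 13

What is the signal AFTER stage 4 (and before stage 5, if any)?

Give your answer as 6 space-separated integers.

Answer: 4 13 13 4 2 2

Derivation:
Input: [0, 6, 5, -4, -3, -3]
Stage 1 (OFFSET 2): 0+2=2, 6+2=8, 5+2=7, -4+2=-2, -3+2=-1, -3+2=-1 -> [2, 8, 7, -2, -1, -1]
Stage 2 (ABS): |2|=2, |8|=8, |7|=7, |-2|=2, |-1|=1, |-1|=1 -> [2, 8, 7, 2, 1, 1]
Stage 3 (AMPLIFY 2): 2*2=4, 8*2=16, 7*2=14, 2*2=4, 1*2=2, 1*2=2 -> [4, 16, 14, 4, 2, 2]
Stage 4 (CLIP -9 13): clip(4,-9,13)=4, clip(16,-9,13)=13, clip(14,-9,13)=13, clip(4,-9,13)=4, clip(2,-9,13)=2, clip(2,-9,13)=2 -> [4, 13, 13, 4, 2, 2]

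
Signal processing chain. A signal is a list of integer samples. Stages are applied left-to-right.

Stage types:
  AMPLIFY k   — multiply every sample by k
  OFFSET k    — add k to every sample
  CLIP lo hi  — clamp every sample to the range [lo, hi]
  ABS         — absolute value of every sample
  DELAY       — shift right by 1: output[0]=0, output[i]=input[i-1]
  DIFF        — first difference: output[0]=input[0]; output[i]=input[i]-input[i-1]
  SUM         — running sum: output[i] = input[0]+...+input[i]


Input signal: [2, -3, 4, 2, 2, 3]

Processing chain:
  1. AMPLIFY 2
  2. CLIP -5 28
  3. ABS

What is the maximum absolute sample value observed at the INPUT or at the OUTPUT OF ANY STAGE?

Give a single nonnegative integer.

Input: [2, -3, 4, 2, 2, 3] (max |s|=4)
Stage 1 (AMPLIFY 2): 2*2=4, -3*2=-6, 4*2=8, 2*2=4, 2*2=4, 3*2=6 -> [4, -6, 8, 4, 4, 6] (max |s|=8)
Stage 2 (CLIP -5 28): clip(4,-5,28)=4, clip(-6,-5,28)=-5, clip(8,-5,28)=8, clip(4,-5,28)=4, clip(4,-5,28)=4, clip(6,-5,28)=6 -> [4, -5, 8, 4, 4, 6] (max |s|=8)
Stage 3 (ABS): |4|=4, |-5|=5, |8|=8, |4|=4, |4|=4, |6|=6 -> [4, 5, 8, 4, 4, 6] (max |s|=8)
Overall max amplitude: 8

Answer: 8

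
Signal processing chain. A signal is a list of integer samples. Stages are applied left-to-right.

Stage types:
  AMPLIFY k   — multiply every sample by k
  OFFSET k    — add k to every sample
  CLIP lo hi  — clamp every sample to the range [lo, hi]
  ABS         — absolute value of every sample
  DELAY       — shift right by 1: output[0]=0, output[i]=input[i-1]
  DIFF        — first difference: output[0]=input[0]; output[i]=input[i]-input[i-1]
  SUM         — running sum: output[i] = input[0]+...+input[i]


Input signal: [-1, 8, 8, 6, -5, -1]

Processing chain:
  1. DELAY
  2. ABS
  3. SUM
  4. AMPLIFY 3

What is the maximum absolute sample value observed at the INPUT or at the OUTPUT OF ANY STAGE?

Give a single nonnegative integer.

Input: [-1, 8, 8, 6, -5, -1] (max |s|=8)
Stage 1 (DELAY): [0, -1, 8, 8, 6, -5] = [0, -1, 8, 8, 6, -5] -> [0, -1, 8, 8, 6, -5] (max |s|=8)
Stage 2 (ABS): |0|=0, |-1|=1, |8|=8, |8|=8, |6|=6, |-5|=5 -> [0, 1, 8, 8, 6, 5] (max |s|=8)
Stage 3 (SUM): sum[0..0]=0, sum[0..1]=1, sum[0..2]=9, sum[0..3]=17, sum[0..4]=23, sum[0..5]=28 -> [0, 1, 9, 17, 23, 28] (max |s|=28)
Stage 4 (AMPLIFY 3): 0*3=0, 1*3=3, 9*3=27, 17*3=51, 23*3=69, 28*3=84 -> [0, 3, 27, 51, 69, 84] (max |s|=84)
Overall max amplitude: 84

Answer: 84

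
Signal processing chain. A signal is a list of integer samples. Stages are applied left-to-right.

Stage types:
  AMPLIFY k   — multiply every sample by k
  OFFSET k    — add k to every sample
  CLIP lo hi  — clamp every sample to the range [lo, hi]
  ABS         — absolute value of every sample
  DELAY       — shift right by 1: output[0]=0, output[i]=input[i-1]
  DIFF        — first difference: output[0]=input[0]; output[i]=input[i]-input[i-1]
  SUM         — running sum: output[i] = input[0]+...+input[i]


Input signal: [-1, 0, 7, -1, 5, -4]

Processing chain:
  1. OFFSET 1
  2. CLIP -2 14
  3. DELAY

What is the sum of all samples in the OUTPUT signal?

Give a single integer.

Input: [-1, 0, 7, -1, 5, -4]
Stage 1 (OFFSET 1): -1+1=0, 0+1=1, 7+1=8, -1+1=0, 5+1=6, -4+1=-3 -> [0, 1, 8, 0, 6, -3]
Stage 2 (CLIP -2 14): clip(0,-2,14)=0, clip(1,-2,14)=1, clip(8,-2,14)=8, clip(0,-2,14)=0, clip(6,-2,14)=6, clip(-3,-2,14)=-2 -> [0, 1, 8, 0, 6, -2]
Stage 3 (DELAY): [0, 0, 1, 8, 0, 6] = [0, 0, 1, 8, 0, 6] -> [0, 0, 1, 8, 0, 6]
Output sum: 15

Answer: 15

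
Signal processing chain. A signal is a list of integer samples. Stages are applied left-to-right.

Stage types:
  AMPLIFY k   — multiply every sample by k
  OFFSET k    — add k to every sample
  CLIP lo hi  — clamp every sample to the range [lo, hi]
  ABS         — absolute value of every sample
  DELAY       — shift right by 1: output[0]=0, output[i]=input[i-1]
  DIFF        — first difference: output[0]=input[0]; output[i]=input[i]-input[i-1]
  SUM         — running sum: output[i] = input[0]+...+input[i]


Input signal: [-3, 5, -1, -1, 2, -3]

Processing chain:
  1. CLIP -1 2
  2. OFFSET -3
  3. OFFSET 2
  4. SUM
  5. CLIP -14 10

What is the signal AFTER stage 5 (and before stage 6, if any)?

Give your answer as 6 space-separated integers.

Input: [-3, 5, -1, -1, 2, -3]
Stage 1 (CLIP -1 2): clip(-3,-1,2)=-1, clip(5,-1,2)=2, clip(-1,-1,2)=-1, clip(-1,-1,2)=-1, clip(2,-1,2)=2, clip(-3,-1,2)=-1 -> [-1, 2, -1, -1, 2, -1]
Stage 2 (OFFSET -3): -1+-3=-4, 2+-3=-1, -1+-3=-4, -1+-3=-4, 2+-3=-1, -1+-3=-4 -> [-4, -1, -4, -4, -1, -4]
Stage 3 (OFFSET 2): -4+2=-2, -1+2=1, -4+2=-2, -4+2=-2, -1+2=1, -4+2=-2 -> [-2, 1, -2, -2, 1, -2]
Stage 4 (SUM): sum[0..0]=-2, sum[0..1]=-1, sum[0..2]=-3, sum[0..3]=-5, sum[0..4]=-4, sum[0..5]=-6 -> [-2, -1, -3, -5, -4, -6]
Stage 5 (CLIP -14 10): clip(-2,-14,10)=-2, clip(-1,-14,10)=-1, clip(-3,-14,10)=-3, clip(-5,-14,10)=-5, clip(-4,-14,10)=-4, clip(-6,-14,10)=-6 -> [-2, -1, -3, -5, -4, -6]

Answer: -2 -1 -3 -5 -4 -6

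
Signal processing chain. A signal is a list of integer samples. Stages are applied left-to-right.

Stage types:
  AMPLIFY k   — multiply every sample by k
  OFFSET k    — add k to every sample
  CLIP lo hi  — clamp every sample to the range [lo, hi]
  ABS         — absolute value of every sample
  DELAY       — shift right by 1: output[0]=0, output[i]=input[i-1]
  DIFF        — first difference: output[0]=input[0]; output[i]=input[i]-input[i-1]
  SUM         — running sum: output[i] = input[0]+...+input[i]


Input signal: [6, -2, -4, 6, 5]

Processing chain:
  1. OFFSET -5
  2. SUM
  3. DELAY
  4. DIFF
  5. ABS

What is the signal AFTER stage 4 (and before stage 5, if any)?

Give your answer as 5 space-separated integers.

Answer: 0 1 -7 -9 1

Derivation:
Input: [6, -2, -4, 6, 5]
Stage 1 (OFFSET -5): 6+-5=1, -2+-5=-7, -4+-5=-9, 6+-5=1, 5+-5=0 -> [1, -7, -9, 1, 0]
Stage 2 (SUM): sum[0..0]=1, sum[0..1]=-6, sum[0..2]=-15, sum[0..3]=-14, sum[0..4]=-14 -> [1, -6, -15, -14, -14]
Stage 3 (DELAY): [0, 1, -6, -15, -14] = [0, 1, -6, -15, -14] -> [0, 1, -6, -15, -14]
Stage 4 (DIFF): s[0]=0, 1-0=1, -6-1=-7, -15--6=-9, -14--15=1 -> [0, 1, -7, -9, 1]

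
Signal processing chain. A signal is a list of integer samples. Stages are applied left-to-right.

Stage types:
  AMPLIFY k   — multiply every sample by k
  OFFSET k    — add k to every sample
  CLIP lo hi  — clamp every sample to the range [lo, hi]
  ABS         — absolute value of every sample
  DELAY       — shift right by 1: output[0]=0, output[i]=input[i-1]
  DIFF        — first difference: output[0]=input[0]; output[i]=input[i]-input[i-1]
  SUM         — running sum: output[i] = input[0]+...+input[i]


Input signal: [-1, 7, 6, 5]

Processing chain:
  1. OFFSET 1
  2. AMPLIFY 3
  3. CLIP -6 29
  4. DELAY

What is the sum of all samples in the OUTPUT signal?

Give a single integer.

Answer: 45

Derivation:
Input: [-1, 7, 6, 5]
Stage 1 (OFFSET 1): -1+1=0, 7+1=8, 6+1=7, 5+1=6 -> [0, 8, 7, 6]
Stage 2 (AMPLIFY 3): 0*3=0, 8*3=24, 7*3=21, 6*3=18 -> [0, 24, 21, 18]
Stage 3 (CLIP -6 29): clip(0,-6,29)=0, clip(24,-6,29)=24, clip(21,-6,29)=21, clip(18,-6,29)=18 -> [0, 24, 21, 18]
Stage 4 (DELAY): [0, 0, 24, 21] = [0, 0, 24, 21] -> [0, 0, 24, 21]
Output sum: 45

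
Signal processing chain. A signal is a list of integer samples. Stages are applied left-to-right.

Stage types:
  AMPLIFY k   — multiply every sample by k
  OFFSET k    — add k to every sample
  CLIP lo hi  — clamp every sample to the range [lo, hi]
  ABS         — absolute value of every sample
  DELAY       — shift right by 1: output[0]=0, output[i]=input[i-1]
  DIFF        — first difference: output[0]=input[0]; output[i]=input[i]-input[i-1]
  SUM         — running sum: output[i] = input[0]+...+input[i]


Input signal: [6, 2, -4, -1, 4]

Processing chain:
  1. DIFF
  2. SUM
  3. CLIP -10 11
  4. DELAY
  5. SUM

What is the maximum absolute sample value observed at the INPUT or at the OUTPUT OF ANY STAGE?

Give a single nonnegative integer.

Input: [6, 2, -4, -1, 4] (max |s|=6)
Stage 1 (DIFF): s[0]=6, 2-6=-4, -4-2=-6, -1--4=3, 4--1=5 -> [6, -4, -6, 3, 5] (max |s|=6)
Stage 2 (SUM): sum[0..0]=6, sum[0..1]=2, sum[0..2]=-4, sum[0..3]=-1, sum[0..4]=4 -> [6, 2, -4, -1, 4] (max |s|=6)
Stage 3 (CLIP -10 11): clip(6,-10,11)=6, clip(2,-10,11)=2, clip(-4,-10,11)=-4, clip(-1,-10,11)=-1, clip(4,-10,11)=4 -> [6, 2, -4, -1, 4] (max |s|=6)
Stage 4 (DELAY): [0, 6, 2, -4, -1] = [0, 6, 2, -4, -1] -> [0, 6, 2, -4, -1] (max |s|=6)
Stage 5 (SUM): sum[0..0]=0, sum[0..1]=6, sum[0..2]=8, sum[0..3]=4, sum[0..4]=3 -> [0, 6, 8, 4, 3] (max |s|=8)
Overall max amplitude: 8

Answer: 8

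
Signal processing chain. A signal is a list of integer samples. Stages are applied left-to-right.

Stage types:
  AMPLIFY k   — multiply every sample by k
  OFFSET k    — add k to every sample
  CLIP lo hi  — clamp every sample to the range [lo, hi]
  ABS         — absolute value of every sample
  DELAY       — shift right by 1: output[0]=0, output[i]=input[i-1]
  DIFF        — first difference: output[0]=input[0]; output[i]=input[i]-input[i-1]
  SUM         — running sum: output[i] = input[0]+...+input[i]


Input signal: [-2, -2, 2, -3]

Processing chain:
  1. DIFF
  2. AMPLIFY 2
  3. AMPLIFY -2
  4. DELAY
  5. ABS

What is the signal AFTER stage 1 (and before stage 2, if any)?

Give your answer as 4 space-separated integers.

Input: [-2, -2, 2, -3]
Stage 1 (DIFF): s[0]=-2, -2--2=0, 2--2=4, -3-2=-5 -> [-2, 0, 4, -5]

Answer: -2 0 4 -5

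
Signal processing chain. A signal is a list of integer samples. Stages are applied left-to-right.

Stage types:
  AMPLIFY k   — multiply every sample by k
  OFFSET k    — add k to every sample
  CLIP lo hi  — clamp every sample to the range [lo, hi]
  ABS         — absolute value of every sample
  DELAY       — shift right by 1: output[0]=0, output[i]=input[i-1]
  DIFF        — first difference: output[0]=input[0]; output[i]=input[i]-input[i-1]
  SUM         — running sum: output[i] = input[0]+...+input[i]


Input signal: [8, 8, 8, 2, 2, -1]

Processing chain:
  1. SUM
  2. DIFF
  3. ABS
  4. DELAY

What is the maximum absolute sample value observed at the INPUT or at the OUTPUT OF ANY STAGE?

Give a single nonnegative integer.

Answer: 28

Derivation:
Input: [8, 8, 8, 2, 2, -1] (max |s|=8)
Stage 1 (SUM): sum[0..0]=8, sum[0..1]=16, sum[0..2]=24, sum[0..3]=26, sum[0..4]=28, sum[0..5]=27 -> [8, 16, 24, 26, 28, 27] (max |s|=28)
Stage 2 (DIFF): s[0]=8, 16-8=8, 24-16=8, 26-24=2, 28-26=2, 27-28=-1 -> [8, 8, 8, 2, 2, -1] (max |s|=8)
Stage 3 (ABS): |8|=8, |8|=8, |8|=8, |2|=2, |2|=2, |-1|=1 -> [8, 8, 8, 2, 2, 1] (max |s|=8)
Stage 4 (DELAY): [0, 8, 8, 8, 2, 2] = [0, 8, 8, 8, 2, 2] -> [0, 8, 8, 8, 2, 2] (max |s|=8)
Overall max amplitude: 28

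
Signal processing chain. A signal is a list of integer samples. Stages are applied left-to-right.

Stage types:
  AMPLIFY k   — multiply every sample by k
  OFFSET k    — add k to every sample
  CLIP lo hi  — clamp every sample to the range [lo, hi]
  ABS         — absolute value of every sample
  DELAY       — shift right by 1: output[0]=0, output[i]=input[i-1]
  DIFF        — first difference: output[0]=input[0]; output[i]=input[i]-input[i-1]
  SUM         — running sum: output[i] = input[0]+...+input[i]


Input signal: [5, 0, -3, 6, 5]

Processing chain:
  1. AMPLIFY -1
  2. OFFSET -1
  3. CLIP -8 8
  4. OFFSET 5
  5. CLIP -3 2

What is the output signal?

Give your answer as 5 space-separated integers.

Answer: -1 2 2 -2 -1

Derivation:
Input: [5, 0, -3, 6, 5]
Stage 1 (AMPLIFY -1): 5*-1=-5, 0*-1=0, -3*-1=3, 6*-1=-6, 5*-1=-5 -> [-5, 0, 3, -6, -5]
Stage 2 (OFFSET -1): -5+-1=-6, 0+-1=-1, 3+-1=2, -6+-1=-7, -5+-1=-6 -> [-6, -1, 2, -7, -6]
Stage 3 (CLIP -8 8): clip(-6,-8,8)=-6, clip(-1,-8,8)=-1, clip(2,-8,8)=2, clip(-7,-8,8)=-7, clip(-6,-8,8)=-6 -> [-6, -1, 2, -7, -6]
Stage 4 (OFFSET 5): -6+5=-1, -1+5=4, 2+5=7, -7+5=-2, -6+5=-1 -> [-1, 4, 7, -2, -1]
Stage 5 (CLIP -3 2): clip(-1,-3,2)=-1, clip(4,-3,2)=2, clip(7,-3,2)=2, clip(-2,-3,2)=-2, clip(-1,-3,2)=-1 -> [-1, 2, 2, -2, -1]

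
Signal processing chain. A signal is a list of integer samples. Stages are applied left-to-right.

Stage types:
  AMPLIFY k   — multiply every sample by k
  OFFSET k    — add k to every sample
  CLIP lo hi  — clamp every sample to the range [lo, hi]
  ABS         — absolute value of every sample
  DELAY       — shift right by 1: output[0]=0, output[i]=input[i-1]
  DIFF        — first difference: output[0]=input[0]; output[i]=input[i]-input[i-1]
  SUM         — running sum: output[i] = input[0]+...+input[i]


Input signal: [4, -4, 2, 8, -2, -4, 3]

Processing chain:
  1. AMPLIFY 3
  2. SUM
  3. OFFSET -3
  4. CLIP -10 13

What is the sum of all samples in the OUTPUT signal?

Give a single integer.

Answer: 57

Derivation:
Input: [4, -4, 2, 8, -2, -4, 3]
Stage 1 (AMPLIFY 3): 4*3=12, -4*3=-12, 2*3=6, 8*3=24, -2*3=-6, -4*3=-12, 3*3=9 -> [12, -12, 6, 24, -6, -12, 9]
Stage 2 (SUM): sum[0..0]=12, sum[0..1]=0, sum[0..2]=6, sum[0..3]=30, sum[0..4]=24, sum[0..5]=12, sum[0..6]=21 -> [12, 0, 6, 30, 24, 12, 21]
Stage 3 (OFFSET -3): 12+-3=9, 0+-3=-3, 6+-3=3, 30+-3=27, 24+-3=21, 12+-3=9, 21+-3=18 -> [9, -3, 3, 27, 21, 9, 18]
Stage 4 (CLIP -10 13): clip(9,-10,13)=9, clip(-3,-10,13)=-3, clip(3,-10,13)=3, clip(27,-10,13)=13, clip(21,-10,13)=13, clip(9,-10,13)=9, clip(18,-10,13)=13 -> [9, -3, 3, 13, 13, 9, 13]
Output sum: 57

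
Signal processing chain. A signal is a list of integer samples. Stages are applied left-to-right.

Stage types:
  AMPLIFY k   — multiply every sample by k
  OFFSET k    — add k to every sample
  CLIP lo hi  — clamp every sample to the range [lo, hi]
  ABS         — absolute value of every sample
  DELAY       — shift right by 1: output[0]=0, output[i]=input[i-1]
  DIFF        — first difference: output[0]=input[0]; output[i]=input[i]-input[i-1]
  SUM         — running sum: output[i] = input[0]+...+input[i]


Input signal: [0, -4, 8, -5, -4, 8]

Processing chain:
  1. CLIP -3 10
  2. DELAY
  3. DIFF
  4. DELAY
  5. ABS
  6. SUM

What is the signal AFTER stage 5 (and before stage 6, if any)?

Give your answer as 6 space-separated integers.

Input: [0, -4, 8, -5, -4, 8]
Stage 1 (CLIP -3 10): clip(0,-3,10)=0, clip(-4,-3,10)=-3, clip(8,-3,10)=8, clip(-5,-3,10)=-3, clip(-4,-3,10)=-3, clip(8,-3,10)=8 -> [0, -3, 8, -3, -3, 8]
Stage 2 (DELAY): [0, 0, -3, 8, -3, -3] = [0, 0, -3, 8, -3, -3] -> [0, 0, -3, 8, -3, -3]
Stage 3 (DIFF): s[0]=0, 0-0=0, -3-0=-3, 8--3=11, -3-8=-11, -3--3=0 -> [0, 0, -3, 11, -11, 0]
Stage 4 (DELAY): [0, 0, 0, -3, 11, -11] = [0, 0, 0, -3, 11, -11] -> [0, 0, 0, -3, 11, -11]
Stage 5 (ABS): |0|=0, |0|=0, |0|=0, |-3|=3, |11|=11, |-11|=11 -> [0, 0, 0, 3, 11, 11]

Answer: 0 0 0 3 11 11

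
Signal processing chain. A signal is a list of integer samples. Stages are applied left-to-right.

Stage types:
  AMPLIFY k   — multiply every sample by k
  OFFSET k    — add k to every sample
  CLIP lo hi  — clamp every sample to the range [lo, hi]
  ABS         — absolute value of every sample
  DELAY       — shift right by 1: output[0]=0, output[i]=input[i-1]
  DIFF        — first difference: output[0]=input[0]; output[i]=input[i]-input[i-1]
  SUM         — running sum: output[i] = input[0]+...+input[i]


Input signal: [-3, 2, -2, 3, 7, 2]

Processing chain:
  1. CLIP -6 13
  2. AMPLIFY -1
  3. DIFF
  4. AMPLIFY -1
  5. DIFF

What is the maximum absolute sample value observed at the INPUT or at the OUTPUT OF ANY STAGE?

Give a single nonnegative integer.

Answer: 9

Derivation:
Input: [-3, 2, -2, 3, 7, 2] (max |s|=7)
Stage 1 (CLIP -6 13): clip(-3,-6,13)=-3, clip(2,-6,13)=2, clip(-2,-6,13)=-2, clip(3,-6,13)=3, clip(7,-6,13)=7, clip(2,-6,13)=2 -> [-3, 2, -2, 3, 7, 2] (max |s|=7)
Stage 2 (AMPLIFY -1): -3*-1=3, 2*-1=-2, -2*-1=2, 3*-1=-3, 7*-1=-7, 2*-1=-2 -> [3, -2, 2, -3, -7, -2] (max |s|=7)
Stage 3 (DIFF): s[0]=3, -2-3=-5, 2--2=4, -3-2=-5, -7--3=-4, -2--7=5 -> [3, -5, 4, -5, -4, 5] (max |s|=5)
Stage 4 (AMPLIFY -1): 3*-1=-3, -5*-1=5, 4*-1=-4, -5*-1=5, -4*-1=4, 5*-1=-5 -> [-3, 5, -4, 5, 4, -5] (max |s|=5)
Stage 5 (DIFF): s[0]=-3, 5--3=8, -4-5=-9, 5--4=9, 4-5=-1, -5-4=-9 -> [-3, 8, -9, 9, -1, -9] (max |s|=9)
Overall max amplitude: 9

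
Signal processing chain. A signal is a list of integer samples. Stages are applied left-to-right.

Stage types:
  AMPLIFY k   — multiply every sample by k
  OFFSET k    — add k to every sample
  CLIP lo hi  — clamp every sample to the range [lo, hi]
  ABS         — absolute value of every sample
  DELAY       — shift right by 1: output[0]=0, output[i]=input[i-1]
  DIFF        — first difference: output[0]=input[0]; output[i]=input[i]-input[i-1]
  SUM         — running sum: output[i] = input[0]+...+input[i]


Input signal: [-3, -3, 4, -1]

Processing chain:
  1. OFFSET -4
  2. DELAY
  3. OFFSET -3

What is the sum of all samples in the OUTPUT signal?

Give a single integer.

Input: [-3, -3, 4, -1]
Stage 1 (OFFSET -4): -3+-4=-7, -3+-4=-7, 4+-4=0, -1+-4=-5 -> [-7, -7, 0, -5]
Stage 2 (DELAY): [0, -7, -7, 0] = [0, -7, -7, 0] -> [0, -7, -7, 0]
Stage 3 (OFFSET -3): 0+-3=-3, -7+-3=-10, -7+-3=-10, 0+-3=-3 -> [-3, -10, -10, -3]
Output sum: -26

Answer: -26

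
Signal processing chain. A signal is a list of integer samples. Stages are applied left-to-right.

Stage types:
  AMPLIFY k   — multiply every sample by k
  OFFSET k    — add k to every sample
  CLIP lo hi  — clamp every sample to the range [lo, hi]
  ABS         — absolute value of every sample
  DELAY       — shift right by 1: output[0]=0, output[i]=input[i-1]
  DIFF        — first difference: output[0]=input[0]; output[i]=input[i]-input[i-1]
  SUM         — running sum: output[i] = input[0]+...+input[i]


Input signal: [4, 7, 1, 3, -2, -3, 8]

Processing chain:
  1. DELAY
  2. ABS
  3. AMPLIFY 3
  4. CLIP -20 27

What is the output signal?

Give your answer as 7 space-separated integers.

Input: [4, 7, 1, 3, -2, -3, 8]
Stage 1 (DELAY): [0, 4, 7, 1, 3, -2, -3] = [0, 4, 7, 1, 3, -2, -3] -> [0, 4, 7, 1, 3, -2, -3]
Stage 2 (ABS): |0|=0, |4|=4, |7|=7, |1|=1, |3|=3, |-2|=2, |-3|=3 -> [0, 4, 7, 1, 3, 2, 3]
Stage 3 (AMPLIFY 3): 0*3=0, 4*3=12, 7*3=21, 1*3=3, 3*3=9, 2*3=6, 3*3=9 -> [0, 12, 21, 3, 9, 6, 9]
Stage 4 (CLIP -20 27): clip(0,-20,27)=0, clip(12,-20,27)=12, clip(21,-20,27)=21, clip(3,-20,27)=3, clip(9,-20,27)=9, clip(6,-20,27)=6, clip(9,-20,27)=9 -> [0, 12, 21, 3, 9, 6, 9]

Answer: 0 12 21 3 9 6 9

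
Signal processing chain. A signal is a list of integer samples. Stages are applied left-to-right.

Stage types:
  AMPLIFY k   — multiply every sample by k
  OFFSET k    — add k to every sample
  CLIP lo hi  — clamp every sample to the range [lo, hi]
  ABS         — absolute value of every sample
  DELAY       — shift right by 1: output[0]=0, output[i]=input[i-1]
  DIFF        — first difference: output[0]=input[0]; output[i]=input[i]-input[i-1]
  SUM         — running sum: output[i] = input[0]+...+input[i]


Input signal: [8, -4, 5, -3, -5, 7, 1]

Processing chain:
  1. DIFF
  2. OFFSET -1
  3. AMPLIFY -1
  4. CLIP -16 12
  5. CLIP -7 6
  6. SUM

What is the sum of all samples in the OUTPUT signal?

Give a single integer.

Input: [8, -4, 5, -3, -5, 7, 1]
Stage 1 (DIFF): s[0]=8, -4-8=-12, 5--4=9, -3-5=-8, -5--3=-2, 7--5=12, 1-7=-6 -> [8, -12, 9, -8, -2, 12, -6]
Stage 2 (OFFSET -1): 8+-1=7, -12+-1=-13, 9+-1=8, -8+-1=-9, -2+-1=-3, 12+-1=11, -6+-1=-7 -> [7, -13, 8, -9, -3, 11, -7]
Stage 3 (AMPLIFY -1): 7*-1=-7, -13*-1=13, 8*-1=-8, -9*-1=9, -3*-1=3, 11*-1=-11, -7*-1=7 -> [-7, 13, -8, 9, 3, -11, 7]
Stage 4 (CLIP -16 12): clip(-7,-16,12)=-7, clip(13,-16,12)=12, clip(-8,-16,12)=-8, clip(9,-16,12)=9, clip(3,-16,12)=3, clip(-11,-16,12)=-11, clip(7,-16,12)=7 -> [-7, 12, -8, 9, 3, -11, 7]
Stage 5 (CLIP -7 6): clip(-7,-7,6)=-7, clip(12,-7,6)=6, clip(-8,-7,6)=-7, clip(9,-7,6)=6, clip(3,-7,6)=3, clip(-11,-7,6)=-7, clip(7,-7,6)=6 -> [-7, 6, -7, 6, 3, -7, 6]
Stage 6 (SUM): sum[0..0]=-7, sum[0..1]=-1, sum[0..2]=-8, sum[0..3]=-2, sum[0..4]=1, sum[0..5]=-6, sum[0..6]=0 -> [-7, -1, -8, -2, 1, -6, 0]
Output sum: -23

Answer: -23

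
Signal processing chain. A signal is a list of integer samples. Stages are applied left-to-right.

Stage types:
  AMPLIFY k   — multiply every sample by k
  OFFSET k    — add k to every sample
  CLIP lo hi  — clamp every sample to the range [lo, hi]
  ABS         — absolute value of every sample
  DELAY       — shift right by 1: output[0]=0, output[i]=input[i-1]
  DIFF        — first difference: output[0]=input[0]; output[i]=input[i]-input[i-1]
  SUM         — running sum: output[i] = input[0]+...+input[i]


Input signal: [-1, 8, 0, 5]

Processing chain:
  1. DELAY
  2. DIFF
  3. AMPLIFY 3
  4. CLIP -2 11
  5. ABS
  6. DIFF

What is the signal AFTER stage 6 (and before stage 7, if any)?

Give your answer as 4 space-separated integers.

Input: [-1, 8, 0, 5]
Stage 1 (DELAY): [0, -1, 8, 0] = [0, -1, 8, 0] -> [0, -1, 8, 0]
Stage 2 (DIFF): s[0]=0, -1-0=-1, 8--1=9, 0-8=-8 -> [0, -1, 9, -8]
Stage 3 (AMPLIFY 3): 0*3=0, -1*3=-3, 9*3=27, -8*3=-24 -> [0, -3, 27, -24]
Stage 4 (CLIP -2 11): clip(0,-2,11)=0, clip(-3,-2,11)=-2, clip(27,-2,11)=11, clip(-24,-2,11)=-2 -> [0, -2, 11, -2]
Stage 5 (ABS): |0|=0, |-2|=2, |11|=11, |-2|=2 -> [0, 2, 11, 2]
Stage 6 (DIFF): s[0]=0, 2-0=2, 11-2=9, 2-11=-9 -> [0, 2, 9, -9]

Answer: 0 2 9 -9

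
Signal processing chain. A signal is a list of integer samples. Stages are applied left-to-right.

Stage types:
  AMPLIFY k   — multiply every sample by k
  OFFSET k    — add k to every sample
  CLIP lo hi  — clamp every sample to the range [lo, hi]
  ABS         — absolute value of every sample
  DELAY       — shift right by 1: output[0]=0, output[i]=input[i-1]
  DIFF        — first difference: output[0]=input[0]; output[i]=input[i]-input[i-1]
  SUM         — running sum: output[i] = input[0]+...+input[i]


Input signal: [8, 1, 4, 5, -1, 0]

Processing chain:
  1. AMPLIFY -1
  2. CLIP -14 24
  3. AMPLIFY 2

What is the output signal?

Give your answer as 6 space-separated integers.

Input: [8, 1, 4, 5, -1, 0]
Stage 1 (AMPLIFY -1): 8*-1=-8, 1*-1=-1, 4*-1=-4, 5*-1=-5, -1*-1=1, 0*-1=0 -> [-8, -1, -4, -5, 1, 0]
Stage 2 (CLIP -14 24): clip(-8,-14,24)=-8, clip(-1,-14,24)=-1, clip(-4,-14,24)=-4, clip(-5,-14,24)=-5, clip(1,-14,24)=1, clip(0,-14,24)=0 -> [-8, -1, -4, -5, 1, 0]
Stage 3 (AMPLIFY 2): -8*2=-16, -1*2=-2, -4*2=-8, -5*2=-10, 1*2=2, 0*2=0 -> [-16, -2, -8, -10, 2, 0]

Answer: -16 -2 -8 -10 2 0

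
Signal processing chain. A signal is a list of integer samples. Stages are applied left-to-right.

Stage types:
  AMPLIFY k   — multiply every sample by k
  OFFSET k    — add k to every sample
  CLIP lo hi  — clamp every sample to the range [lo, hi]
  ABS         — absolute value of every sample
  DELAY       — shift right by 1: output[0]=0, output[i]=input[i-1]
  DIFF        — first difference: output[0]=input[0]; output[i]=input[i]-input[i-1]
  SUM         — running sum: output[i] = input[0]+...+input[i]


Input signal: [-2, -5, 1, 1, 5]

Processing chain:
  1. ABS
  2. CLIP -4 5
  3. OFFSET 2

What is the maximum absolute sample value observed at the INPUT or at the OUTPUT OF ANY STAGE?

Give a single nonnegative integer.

Input: [-2, -5, 1, 1, 5] (max |s|=5)
Stage 1 (ABS): |-2|=2, |-5|=5, |1|=1, |1|=1, |5|=5 -> [2, 5, 1, 1, 5] (max |s|=5)
Stage 2 (CLIP -4 5): clip(2,-4,5)=2, clip(5,-4,5)=5, clip(1,-4,5)=1, clip(1,-4,5)=1, clip(5,-4,5)=5 -> [2, 5, 1, 1, 5] (max |s|=5)
Stage 3 (OFFSET 2): 2+2=4, 5+2=7, 1+2=3, 1+2=3, 5+2=7 -> [4, 7, 3, 3, 7] (max |s|=7)
Overall max amplitude: 7

Answer: 7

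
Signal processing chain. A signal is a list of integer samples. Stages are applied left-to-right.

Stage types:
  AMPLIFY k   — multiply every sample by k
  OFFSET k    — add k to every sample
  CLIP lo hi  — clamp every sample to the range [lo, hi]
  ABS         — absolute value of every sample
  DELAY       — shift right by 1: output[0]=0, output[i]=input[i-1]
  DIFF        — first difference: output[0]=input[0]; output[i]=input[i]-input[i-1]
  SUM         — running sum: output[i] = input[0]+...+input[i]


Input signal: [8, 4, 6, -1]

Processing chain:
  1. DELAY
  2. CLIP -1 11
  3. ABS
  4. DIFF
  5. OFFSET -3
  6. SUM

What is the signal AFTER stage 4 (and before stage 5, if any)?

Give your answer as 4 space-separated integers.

Input: [8, 4, 6, -1]
Stage 1 (DELAY): [0, 8, 4, 6] = [0, 8, 4, 6] -> [0, 8, 4, 6]
Stage 2 (CLIP -1 11): clip(0,-1,11)=0, clip(8,-1,11)=8, clip(4,-1,11)=4, clip(6,-1,11)=6 -> [0, 8, 4, 6]
Stage 3 (ABS): |0|=0, |8|=8, |4|=4, |6|=6 -> [0, 8, 4, 6]
Stage 4 (DIFF): s[0]=0, 8-0=8, 4-8=-4, 6-4=2 -> [0, 8, -4, 2]

Answer: 0 8 -4 2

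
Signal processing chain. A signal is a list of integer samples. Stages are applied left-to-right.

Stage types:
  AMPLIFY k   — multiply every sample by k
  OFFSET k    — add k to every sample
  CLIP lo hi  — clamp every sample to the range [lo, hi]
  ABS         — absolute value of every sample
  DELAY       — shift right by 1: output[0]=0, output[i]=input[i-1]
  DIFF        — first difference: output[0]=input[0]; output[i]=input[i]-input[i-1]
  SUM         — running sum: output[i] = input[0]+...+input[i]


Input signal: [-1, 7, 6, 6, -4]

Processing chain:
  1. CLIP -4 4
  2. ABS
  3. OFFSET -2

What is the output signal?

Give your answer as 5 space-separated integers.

Answer: -1 2 2 2 2

Derivation:
Input: [-1, 7, 6, 6, -4]
Stage 1 (CLIP -4 4): clip(-1,-4,4)=-1, clip(7,-4,4)=4, clip(6,-4,4)=4, clip(6,-4,4)=4, clip(-4,-4,4)=-4 -> [-1, 4, 4, 4, -4]
Stage 2 (ABS): |-1|=1, |4|=4, |4|=4, |4|=4, |-4|=4 -> [1, 4, 4, 4, 4]
Stage 3 (OFFSET -2): 1+-2=-1, 4+-2=2, 4+-2=2, 4+-2=2, 4+-2=2 -> [-1, 2, 2, 2, 2]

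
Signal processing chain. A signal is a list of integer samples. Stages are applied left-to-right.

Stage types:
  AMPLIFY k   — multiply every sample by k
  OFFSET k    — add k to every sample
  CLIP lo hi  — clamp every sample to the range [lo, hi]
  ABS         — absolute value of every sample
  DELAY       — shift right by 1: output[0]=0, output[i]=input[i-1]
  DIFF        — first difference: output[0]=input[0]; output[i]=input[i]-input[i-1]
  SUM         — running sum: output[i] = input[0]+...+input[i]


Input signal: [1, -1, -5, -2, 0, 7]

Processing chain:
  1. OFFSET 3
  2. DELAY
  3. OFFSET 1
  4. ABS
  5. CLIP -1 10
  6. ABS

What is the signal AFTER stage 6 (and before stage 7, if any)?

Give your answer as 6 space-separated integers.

Answer: 1 5 3 1 2 4

Derivation:
Input: [1, -1, -5, -2, 0, 7]
Stage 1 (OFFSET 3): 1+3=4, -1+3=2, -5+3=-2, -2+3=1, 0+3=3, 7+3=10 -> [4, 2, -2, 1, 3, 10]
Stage 2 (DELAY): [0, 4, 2, -2, 1, 3] = [0, 4, 2, -2, 1, 3] -> [0, 4, 2, -2, 1, 3]
Stage 3 (OFFSET 1): 0+1=1, 4+1=5, 2+1=3, -2+1=-1, 1+1=2, 3+1=4 -> [1, 5, 3, -1, 2, 4]
Stage 4 (ABS): |1|=1, |5|=5, |3|=3, |-1|=1, |2|=2, |4|=4 -> [1, 5, 3, 1, 2, 4]
Stage 5 (CLIP -1 10): clip(1,-1,10)=1, clip(5,-1,10)=5, clip(3,-1,10)=3, clip(1,-1,10)=1, clip(2,-1,10)=2, clip(4,-1,10)=4 -> [1, 5, 3, 1, 2, 4]
Stage 6 (ABS): |1|=1, |5|=5, |3|=3, |1|=1, |2|=2, |4|=4 -> [1, 5, 3, 1, 2, 4]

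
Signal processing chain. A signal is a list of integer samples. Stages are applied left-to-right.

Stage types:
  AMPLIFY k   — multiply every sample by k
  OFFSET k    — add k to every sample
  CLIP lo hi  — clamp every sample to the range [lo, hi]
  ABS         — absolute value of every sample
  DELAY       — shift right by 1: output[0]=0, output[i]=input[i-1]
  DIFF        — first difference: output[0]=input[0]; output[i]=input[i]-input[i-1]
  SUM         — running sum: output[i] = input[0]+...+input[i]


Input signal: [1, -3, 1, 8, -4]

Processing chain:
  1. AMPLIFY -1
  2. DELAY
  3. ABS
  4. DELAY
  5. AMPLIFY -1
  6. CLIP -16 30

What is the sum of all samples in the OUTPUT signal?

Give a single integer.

Answer: -5

Derivation:
Input: [1, -3, 1, 8, -4]
Stage 1 (AMPLIFY -1): 1*-1=-1, -3*-1=3, 1*-1=-1, 8*-1=-8, -4*-1=4 -> [-1, 3, -1, -8, 4]
Stage 2 (DELAY): [0, -1, 3, -1, -8] = [0, -1, 3, -1, -8] -> [0, -1, 3, -1, -8]
Stage 3 (ABS): |0|=0, |-1|=1, |3|=3, |-1|=1, |-8|=8 -> [0, 1, 3, 1, 8]
Stage 4 (DELAY): [0, 0, 1, 3, 1] = [0, 0, 1, 3, 1] -> [0, 0, 1, 3, 1]
Stage 5 (AMPLIFY -1): 0*-1=0, 0*-1=0, 1*-1=-1, 3*-1=-3, 1*-1=-1 -> [0, 0, -1, -3, -1]
Stage 6 (CLIP -16 30): clip(0,-16,30)=0, clip(0,-16,30)=0, clip(-1,-16,30)=-1, clip(-3,-16,30)=-3, clip(-1,-16,30)=-1 -> [0, 0, -1, -3, -1]
Output sum: -5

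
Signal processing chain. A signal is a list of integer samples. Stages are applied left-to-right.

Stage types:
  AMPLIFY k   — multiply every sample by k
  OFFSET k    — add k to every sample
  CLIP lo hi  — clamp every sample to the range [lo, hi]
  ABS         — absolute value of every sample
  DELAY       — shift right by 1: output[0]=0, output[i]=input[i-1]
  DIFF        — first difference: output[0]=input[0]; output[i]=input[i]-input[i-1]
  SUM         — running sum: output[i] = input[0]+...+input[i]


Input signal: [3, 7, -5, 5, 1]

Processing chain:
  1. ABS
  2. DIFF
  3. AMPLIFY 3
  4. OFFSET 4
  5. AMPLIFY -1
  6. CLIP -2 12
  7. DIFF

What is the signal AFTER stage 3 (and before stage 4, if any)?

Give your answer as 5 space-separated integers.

Input: [3, 7, -5, 5, 1]
Stage 1 (ABS): |3|=3, |7|=7, |-5|=5, |5|=5, |1|=1 -> [3, 7, 5, 5, 1]
Stage 2 (DIFF): s[0]=3, 7-3=4, 5-7=-2, 5-5=0, 1-5=-4 -> [3, 4, -2, 0, -4]
Stage 3 (AMPLIFY 3): 3*3=9, 4*3=12, -2*3=-6, 0*3=0, -4*3=-12 -> [9, 12, -6, 0, -12]

Answer: 9 12 -6 0 -12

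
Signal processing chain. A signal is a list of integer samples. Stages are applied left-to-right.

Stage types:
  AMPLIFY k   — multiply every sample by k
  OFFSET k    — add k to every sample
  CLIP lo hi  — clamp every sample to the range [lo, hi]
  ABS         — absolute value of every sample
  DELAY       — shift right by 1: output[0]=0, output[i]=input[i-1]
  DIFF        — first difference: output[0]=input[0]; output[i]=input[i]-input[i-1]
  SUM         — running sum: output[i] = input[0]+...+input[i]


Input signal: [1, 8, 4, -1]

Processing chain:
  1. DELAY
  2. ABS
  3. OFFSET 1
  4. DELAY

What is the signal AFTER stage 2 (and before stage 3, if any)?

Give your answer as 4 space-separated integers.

Input: [1, 8, 4, -1]
Stage 1 (DELAY): [0, 1, 8, 4] = [0, 1, 8, 4] -> [0, 1, 8, 4]
Stage 2 (ABS): |0|=0, |1|=1, |8|=8, |4|=4 -> [0, 1, 8, 4]

Answer: 0 1 8 4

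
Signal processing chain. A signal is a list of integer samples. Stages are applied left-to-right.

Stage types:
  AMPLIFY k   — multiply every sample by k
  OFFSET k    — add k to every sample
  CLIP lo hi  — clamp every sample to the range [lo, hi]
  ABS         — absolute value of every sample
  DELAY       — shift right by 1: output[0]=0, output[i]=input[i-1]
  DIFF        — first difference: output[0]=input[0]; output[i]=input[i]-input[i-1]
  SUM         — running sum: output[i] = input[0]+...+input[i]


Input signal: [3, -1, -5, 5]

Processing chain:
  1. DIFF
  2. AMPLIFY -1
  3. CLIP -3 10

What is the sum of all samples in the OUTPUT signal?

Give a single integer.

Answer: 2

Derivation:
Input: [3, -1, -5, 5]
Stage 1 (DIFF): s[0]=3, -1-3=-4, -5--1=-4, 5--5=10 -> [3, -4, -4, 10]
Stage 2 (AMPLIFY -1): 3*-1=-3, -4*-1=4, -4*-1=4, 10*-1=-10 -> [-3, 4, 4, -10]
Stage 3 (CLIP -3 10): clip(-3,-3,10)=-3, clip(4,-3,10)=4, clip(4,-3,10)=4, clip(-10,-3,10)=-3 -> [-3, 4, 4, -3]
Output sum: 2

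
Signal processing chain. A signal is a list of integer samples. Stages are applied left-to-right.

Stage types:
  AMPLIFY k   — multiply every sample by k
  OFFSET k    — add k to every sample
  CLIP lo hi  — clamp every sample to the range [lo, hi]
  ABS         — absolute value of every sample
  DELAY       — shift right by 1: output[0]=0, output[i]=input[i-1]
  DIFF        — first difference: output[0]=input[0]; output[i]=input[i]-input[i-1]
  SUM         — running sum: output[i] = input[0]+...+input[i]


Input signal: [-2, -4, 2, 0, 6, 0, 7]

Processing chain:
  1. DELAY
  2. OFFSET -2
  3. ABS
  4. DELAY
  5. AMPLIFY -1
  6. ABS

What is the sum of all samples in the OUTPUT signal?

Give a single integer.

Answer: 18

Derivation:
Input: [-2, -4, 2, 0, 6, 0, 7]
Stage 1 (DELAY): [0, -2, -4, 2, 0, 6, 0] = [0, -2, -4, 2, 0, 6, 0] -> [0, -2, -4, 2, 0, 6, 0]
Stage 2 (OFFSET -2): 0+-2=-2, -2+-2=-4, -4+-2=-6, 2+-2=0, 0+-2=-2, 6+-2=4, 0+-2=-2 -> [-2, -4, -6, 0, -2, 4, -2]
Stage 3 (ABS): |-2|=2, |-4|=4, |-6|=6, |0|=0, |-2|=2, |4|=4, |-2|=2 -> [2, 4, 6, 0, 2, 4, 2]
Stage 4 (DELAY): [0, 2, 4, 6, 0, 2, 4] = [0, 2, 4, 6, 0, 2, 4] -> [0, 2, 4, 6, 0, 2, 4]
Stage 5 (AMPLIFY -1): 0*-1=0, 2*-1=-2, 4*-1=-4, 6*-1=-6, 0*-1=0, 2*-1=-2, 4*-1=-4 -> [0, -2, -4, -6, 0, -2, -4]
Stage 6 (ABS): |0|=0, |-2|=2, |-4|=4, |-6|=6, |0|=0, |-2|=2, |-4|=4 -> [0, 2, 4, 6, 0, 2, 4]
Output sum: 18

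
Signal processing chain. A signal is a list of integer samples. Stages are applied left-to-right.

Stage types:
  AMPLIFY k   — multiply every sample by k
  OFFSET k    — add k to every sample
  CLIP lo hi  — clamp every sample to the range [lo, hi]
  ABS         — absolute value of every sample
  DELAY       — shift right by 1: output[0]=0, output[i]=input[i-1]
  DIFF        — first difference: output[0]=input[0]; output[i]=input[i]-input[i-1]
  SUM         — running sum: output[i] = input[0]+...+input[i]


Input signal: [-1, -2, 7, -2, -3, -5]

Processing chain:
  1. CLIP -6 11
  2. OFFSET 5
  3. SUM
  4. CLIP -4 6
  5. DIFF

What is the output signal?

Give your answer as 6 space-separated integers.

Answer: 4 2 0 0 0 0

Derivation:
Input: [-1, -2, 7, -2, -3, -5]
Stage 1 (CLIP -6 11): clip(-1,-6,11)=-1, clip(-2,-6,11)=-2, clip(7,-6,11)=7, clip(-2,-6,11)=-2, clip(-3,-6,11)=-3, clip(-5,-6,11)=-5 -> [-1, -2, 7, -2, -3, -5]
Stage 2 (OFFSET 5): -1+5=4, -2+5=3, 7+5=12, -2+5=3, -3+5=2, -5+5=0 -> [4, 3, 12, 3, 2, 0]
Stage 3 (SUM): sum[0..0]=4, sum[0..1]=7, sum[0..2]=19, sum[0..3]=22, sum[0..4]=24, sum[0..5]=24 -> [4, 7, 19, 22, 24, 24]
Stage 4 (CLIP -4 6): clip(4,-4,6)=4, clip(7,-4,6)=6, clip(19,-4,6)=6, clip(22,-4,6)=6, clip(24,-4,6)=6, clip(24,-4,6)=6 -> [4, 6, 6, 6, 6, 6]
Stage 5 (DIFF): s[0]=4, 6-4=2, 6-6=0, 6-6=0, 6-6=0, 6-6=0 -> [4, 2, 0, 0, 0, 0]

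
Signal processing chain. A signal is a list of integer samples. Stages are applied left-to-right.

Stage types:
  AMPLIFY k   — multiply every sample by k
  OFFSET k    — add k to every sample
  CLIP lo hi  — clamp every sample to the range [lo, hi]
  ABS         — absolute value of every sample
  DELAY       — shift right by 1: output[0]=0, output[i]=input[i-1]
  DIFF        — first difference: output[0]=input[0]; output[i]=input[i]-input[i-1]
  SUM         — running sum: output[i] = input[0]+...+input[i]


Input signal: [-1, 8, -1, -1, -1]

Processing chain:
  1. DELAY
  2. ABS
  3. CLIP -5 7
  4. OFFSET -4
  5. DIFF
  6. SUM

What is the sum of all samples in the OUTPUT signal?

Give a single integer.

Input: [-1, 8, -1, -1, -1]
Stage 1 (DELAY): [0, -1, 8, -1, -1] = [0, -1, 8, -1, -1] -> [0, -1, 8, -1, -1]
Stage 2 (ABS): |0|=0, |-1|=1, |8|=8, |-1|=1, |-1|=1 -> [0, 1, 8, 1, 1]
Stage 3 (CLIP -5 7): clip(0,-5,7)=0, clip(1,-5,7)=1, clip(8,-5,7)=7, clip(1,-5,7)=1, clip(1,-5,7)=1 -> [0, 1, 7, 1, 1]
Stage 4 (OFFSET -4): 0+-4=-4, 1+-4=-3, 7+-4=3, 1+-4=-3, 1+-4=-3 -> [-4, -3, 3, -3, -3]
Stage 5 (DIFF): s[0]=-4, -3--4=1, 3--3=6, -3-3=-6, -3--3=0 -> [-4, 1, 6, -6, 0]
Stage 6 (SUM): sum[0..0]=-4, sum[0..1]=-3, sum[0..2]=3, sum[0..3]=-3, sum[0..4]=-3 -> [-4, -3, 3, -3, -3]
Output sum: -10

Answer: -10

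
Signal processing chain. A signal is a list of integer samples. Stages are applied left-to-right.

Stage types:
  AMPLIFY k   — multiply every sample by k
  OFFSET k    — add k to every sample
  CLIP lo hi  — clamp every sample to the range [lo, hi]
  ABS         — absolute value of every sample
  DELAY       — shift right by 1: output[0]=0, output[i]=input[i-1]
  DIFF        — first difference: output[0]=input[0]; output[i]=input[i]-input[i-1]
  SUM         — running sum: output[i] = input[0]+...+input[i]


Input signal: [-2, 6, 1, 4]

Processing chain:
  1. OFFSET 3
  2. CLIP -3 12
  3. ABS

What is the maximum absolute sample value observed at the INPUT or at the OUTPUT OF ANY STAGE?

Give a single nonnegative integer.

Input: [-2, 6, 1, 4] (max |s|=6)
Stage 1 (OFFSET 3): -2+3=1, 6+3=9, 1+3=4, 4+3=7 -> [1, 9, 4, 7] (max |s|=9)
Stage 2 (CLIP -3 12): clip(1,-3,12)=1, clip(9,-3,12)=9, clip(4,-3,12)=4, clip(7,-3,12)=7 -> [1, 9, 4, 7] (max |s|=9)
Stage 3 (ABS): |1|=1, |9|=9, |4|=4, |7|=7 -> [1, 9, 4, 7] (max |s|=9)
Overall max amplitude: 9

Answer: 9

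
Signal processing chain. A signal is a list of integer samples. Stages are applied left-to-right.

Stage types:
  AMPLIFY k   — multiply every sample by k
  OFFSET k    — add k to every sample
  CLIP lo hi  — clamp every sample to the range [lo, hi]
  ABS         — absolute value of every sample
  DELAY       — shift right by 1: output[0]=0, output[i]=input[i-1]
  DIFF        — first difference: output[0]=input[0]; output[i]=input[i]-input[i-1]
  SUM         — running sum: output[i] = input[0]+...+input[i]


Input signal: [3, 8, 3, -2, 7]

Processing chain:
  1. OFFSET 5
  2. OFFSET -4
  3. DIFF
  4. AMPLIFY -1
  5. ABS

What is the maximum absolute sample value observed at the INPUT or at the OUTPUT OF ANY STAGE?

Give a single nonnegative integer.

Answer: 13

Derivation:
Input: [3, 8, 3, -2, 7] (max |s|=8)
Stage 1 (OFFSET 5): 3+5=8, 8+5=13, 3+5=8, -2+5=3, 7+5=12 -> [8, 13, 8, 3, 12] (max |s|=13)
Stage 2 (OFFSET -4): 8+-4=4, 13+-4=9, 8+-4=4, 3+-4=-1, 12+-4=8 -> [4, 9, 4, -1, 8] (max |s|=9)
Stage 3 (DIFF): s[0]=4, 9-4=5, 4-9=-5, -1-4=-5, 8--1=9 -> [4, 5, -5, -5, 9] (max |s|=9)
Stage 4 (AMPLIFY -1): 4*-1=-4, 5*-1=-5, -5*-1=5, -5*-1=5, 9*-1=-9 -> [-4, -5, 5, 5, -9] (max |s|=9)
Stage 5 (ABS): |-4|=4, |-5|=5, |5|=5, |5|=5, |-9|=9 -> [4, 5, 5, 5, 9] (max |s|=9)
Overall max amplitude: 13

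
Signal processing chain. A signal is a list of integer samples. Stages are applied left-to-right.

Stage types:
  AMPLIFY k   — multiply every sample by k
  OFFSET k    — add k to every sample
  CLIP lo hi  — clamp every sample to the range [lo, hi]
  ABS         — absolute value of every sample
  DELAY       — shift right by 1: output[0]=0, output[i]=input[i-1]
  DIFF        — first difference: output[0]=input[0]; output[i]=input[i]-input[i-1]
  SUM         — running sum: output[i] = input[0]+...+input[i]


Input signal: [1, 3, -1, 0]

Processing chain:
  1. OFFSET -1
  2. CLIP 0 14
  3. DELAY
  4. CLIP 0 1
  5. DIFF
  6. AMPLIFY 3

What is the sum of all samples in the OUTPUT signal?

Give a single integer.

Answer: 0

Derivation:
Input: [1, 3, -1, 0]
Stage 1 (OFFSET -1): 1+-1=0, 3+-1=2, -1+-1=-2, 0+-1=-1 -> [0, 2, -2, -1]
Stage 2 (CLIP 0 14): clip(0,0,14)=0, clip(2,0,14)=2, clip(-2,0,14)=0, clip(-1,0,14)=0 -> [0, 2, 0, 0]
Stage 3 (DELAY): [0, 0, 2, 0] = [0, 0, 2, 0] -> [0, 0, 2, 0]
Stage 4 (CLIP 0 1): clip(0,0,1)=0, clip(0,0,1)=0, clip(2,0,1)=1, clip(0,0,1)=0 -> [0, 0, 1, 0]
Stage 5 (DIFF): s[0]=0, 0-0=0, 1-0=1, 0-1=-1 -> [0, 0, 1, -1]
Stage 6 (AMPLIFY 3): 0*3=0, 0*3=0, 1*3=3, -1*3=-3 -> [0, 0, 3, -3]
Output sum: 0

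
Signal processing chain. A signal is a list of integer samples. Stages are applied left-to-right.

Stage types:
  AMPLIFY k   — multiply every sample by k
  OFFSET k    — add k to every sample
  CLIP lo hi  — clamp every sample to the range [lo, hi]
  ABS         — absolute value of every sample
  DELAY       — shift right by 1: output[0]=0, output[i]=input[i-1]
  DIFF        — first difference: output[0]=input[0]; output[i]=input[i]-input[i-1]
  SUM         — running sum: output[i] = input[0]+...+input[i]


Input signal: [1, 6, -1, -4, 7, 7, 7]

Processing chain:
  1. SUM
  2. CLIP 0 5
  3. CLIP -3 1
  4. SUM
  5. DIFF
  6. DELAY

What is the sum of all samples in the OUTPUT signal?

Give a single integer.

Answer: 6

Derivation:
Input: [1, 6, -1, -4, 7, 7, 7]
Stage 1 (SUM): sum[0..0]=1, sum[0..1]=7, sum[0..2]=6, sum[0..3]=2, sum[0..4]=9, sum[0..5]=16, sum[0..6]=23 -> [1, 7, 6, 2, 9, 16, 23]
Stage 2 (CLIP 0 5): clip(1,0,5)=1, clip(7,0,5)=5, clip(6,0,5)=5, clip(2,0,5)=2, clip(9,0,5)=5, clip(16,0,5)=5, clip(23,0,5)=5 -> [1, 5, 5, 2, 5, 5, 5]
Stage 3 (CLIP -3 1): clip(1,-3,1)=1, clip(5,-3,1)=1, clip(5,-3,1)=1, clip(2,-3,1)=1, clip(5,-3,1)=1, clip(5,-3,1)=1, clip(5,-3,1)=1 -> [1, 1, 1, 1, 1, 1, 1]
Stage 4 (SUM): sum[0..0]=1, sum[0..1]=2, sum[0..2]=3, sum[0..3]=4, sum[0..4]=5, sum[0..5]=6, sum[0..6]=7 -> [1, 2, 3, 4, 5, 6, 7]
Stage 5 (DIFF): s[0]=1, 2-1=1, 3-2=1, 4-3=1, 5-4=1, 6-5=1, 7-6=1 -> [1, 1, 1, 1, 1, 1, 1]
Stage 6 (DELAY): [0, 1, 1, 1, 1, 1, 1] = [0, 1, 1, 1, 1, 1, 1] -> [0, 1, 1, 1, 1, 1, 1]
Output sum: 6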